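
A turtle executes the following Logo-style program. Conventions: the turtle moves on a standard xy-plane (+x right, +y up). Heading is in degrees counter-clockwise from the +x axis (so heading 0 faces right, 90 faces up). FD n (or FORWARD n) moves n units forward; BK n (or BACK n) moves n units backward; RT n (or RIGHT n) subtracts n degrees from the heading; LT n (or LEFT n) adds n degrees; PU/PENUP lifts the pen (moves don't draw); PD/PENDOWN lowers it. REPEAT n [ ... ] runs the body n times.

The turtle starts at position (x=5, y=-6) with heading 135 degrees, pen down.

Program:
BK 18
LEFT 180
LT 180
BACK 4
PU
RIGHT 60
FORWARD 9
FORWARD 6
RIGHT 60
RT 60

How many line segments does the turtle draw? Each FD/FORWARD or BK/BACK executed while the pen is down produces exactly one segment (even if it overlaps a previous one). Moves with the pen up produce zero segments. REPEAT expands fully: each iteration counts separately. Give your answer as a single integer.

Answer: 2

Derivation:
Executing turtle program step by step:
Start: pos=(5,-6), heading=135, pen down
BK 18: (5,-6) -> (17.728,-18.728) [heading=135, draw]
LT 180: heading 135 -> 315
LT 180: heading 315 -> 135
BK 4: (17.728,-18.728) -> (20.556,-21.556) [heading=135, draw]
PU: pen up
RT 60: heading 135 -> 75
FD 9: (20.556,-21.556) -> (22.886,-12.863) [heading=75, move]
FD 6: (22.886,-12.863) -> (24.439,-7.067) [heading=75, move]
RT 60: heading 75 -> 15
RT 60: heading 15 -> 315
Final: pos=(24.439,-7.067), heading=315, 2 segment(s) drawn
Segments drawn: 2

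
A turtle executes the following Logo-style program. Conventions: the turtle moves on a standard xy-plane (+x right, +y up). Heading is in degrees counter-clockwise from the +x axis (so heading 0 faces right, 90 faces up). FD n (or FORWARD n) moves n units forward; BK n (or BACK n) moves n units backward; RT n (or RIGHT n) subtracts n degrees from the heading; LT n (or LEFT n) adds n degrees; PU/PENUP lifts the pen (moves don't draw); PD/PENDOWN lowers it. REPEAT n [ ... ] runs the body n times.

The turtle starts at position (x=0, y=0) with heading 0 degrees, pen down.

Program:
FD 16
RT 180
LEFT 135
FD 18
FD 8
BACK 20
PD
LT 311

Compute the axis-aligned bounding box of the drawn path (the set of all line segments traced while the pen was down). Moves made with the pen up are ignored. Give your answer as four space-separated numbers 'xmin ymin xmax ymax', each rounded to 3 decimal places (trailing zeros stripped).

Answer: 0 -18.385 34.385 0

Derivation:
Executing turtle program step by step:
Start: pos=(0,0), heading=0, pen down
FD 16: (0,0) -> (16,0) [heading=0, draw]
RT 180: heading 0 -> 180
LT 135: heading 180 -> 315
FD 18: (16,0) -> (28.728,-12.728) [heading=315, draw]
FD 8: (28.728,-12.728) -> (34.385,-18.385) [heading=315, draw]
BK 20: (34.385,-18.385) -> (20.243,-4.243) [heading=315, draw]
PD: pen down
LT 311: heading 315 -> 266
Final: pos=(20.243,-4.243), heading=266, 4 segment(s) drawn

Segment endpoints: x in {0, 16, 20.243, 28.728, 34.385}, y in {-18.385, -12.728, -4.243, 0}
xmin=0, ymin=-18.385, xmax=34.385, ymax=0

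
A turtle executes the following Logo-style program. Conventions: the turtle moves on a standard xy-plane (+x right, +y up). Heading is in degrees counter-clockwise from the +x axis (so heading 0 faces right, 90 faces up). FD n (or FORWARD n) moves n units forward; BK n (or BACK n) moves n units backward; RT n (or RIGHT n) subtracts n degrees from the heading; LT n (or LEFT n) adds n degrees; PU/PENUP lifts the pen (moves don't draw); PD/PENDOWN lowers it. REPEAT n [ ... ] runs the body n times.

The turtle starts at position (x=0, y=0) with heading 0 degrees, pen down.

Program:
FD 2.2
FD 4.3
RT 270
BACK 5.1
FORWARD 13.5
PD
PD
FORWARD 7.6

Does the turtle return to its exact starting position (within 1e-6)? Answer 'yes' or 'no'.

Answer: no

Derivation:
Executing turtle program step by step:
Start: pos=(0,0), heading=0, pen down
FD 2.2: (0,0) -> (2.2,0) [heading=0, draw]
FD 4.3: (2.2,0) -> (6.5,0) [heading=0, draw]
RT 270: heading 0 -> 90
BK 5.1: (6.5,0) -> (6.5,-5.1) [heading=90, draw]
FD 13.5: (6.5,-5.1) -> (6.5,8.4) [heading=90, draw]
PD: pen down
PD: pen down
FD 7.6: (6.5,8.4) -> (6.5,16) [heading=90, draw]
Final: pos=(6.5,16), heading=90, 5 segment(s) drawn

Start position: (0, 0)
Final position: (6.5, 16)
Distance = 17.27; >= 1e-6 -> NOT closed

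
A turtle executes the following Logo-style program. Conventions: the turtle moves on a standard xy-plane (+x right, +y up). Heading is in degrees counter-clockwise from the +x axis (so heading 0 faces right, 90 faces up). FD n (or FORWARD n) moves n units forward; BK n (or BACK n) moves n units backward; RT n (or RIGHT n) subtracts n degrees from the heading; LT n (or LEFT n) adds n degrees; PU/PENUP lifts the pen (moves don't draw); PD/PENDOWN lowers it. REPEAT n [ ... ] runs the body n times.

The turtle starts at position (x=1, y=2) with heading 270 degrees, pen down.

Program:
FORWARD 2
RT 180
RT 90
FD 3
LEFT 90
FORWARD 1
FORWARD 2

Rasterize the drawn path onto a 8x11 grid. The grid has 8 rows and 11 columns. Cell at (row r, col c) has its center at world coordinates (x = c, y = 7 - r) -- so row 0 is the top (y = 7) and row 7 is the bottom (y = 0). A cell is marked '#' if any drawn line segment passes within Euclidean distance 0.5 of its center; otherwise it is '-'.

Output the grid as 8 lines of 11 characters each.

Answer: -----------
-----------
-----------
-----------
----#------
-#--#------
-#--#------
-####------

Derivation:
Segment 0: (1,2) -> (1,0)
Segment 1: (1,0) -> (4,0)
Segment 2: (4,0) -> (4,1)
Segment 3: (4,1) -> (4,3)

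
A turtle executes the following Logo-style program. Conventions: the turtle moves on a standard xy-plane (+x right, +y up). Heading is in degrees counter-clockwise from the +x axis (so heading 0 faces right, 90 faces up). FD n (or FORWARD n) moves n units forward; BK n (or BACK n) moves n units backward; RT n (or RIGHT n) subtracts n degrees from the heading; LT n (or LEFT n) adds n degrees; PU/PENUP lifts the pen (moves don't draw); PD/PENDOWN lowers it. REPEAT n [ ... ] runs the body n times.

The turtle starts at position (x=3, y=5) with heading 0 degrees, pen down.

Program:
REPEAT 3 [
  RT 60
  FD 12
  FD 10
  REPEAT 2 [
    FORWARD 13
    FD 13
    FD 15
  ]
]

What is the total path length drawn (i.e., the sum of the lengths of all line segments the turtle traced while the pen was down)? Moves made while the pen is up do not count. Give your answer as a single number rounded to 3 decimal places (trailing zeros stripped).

Executing turtle program step by step:
Start: pos=(3,5), heading=0, pen down
REPEAT 3 [
  -- iteration 1/3 --
  RT 60: heading 0 -> 300
  FD 12: (3,5) -> (9,-5.392) [heading=300, draw]
  FD 10: (9,-5.392) -> (14,-14.053) [heading=300, draw]
  REPEAT 2 [
    -- iteration 1/2 --
    FD 13: (14,-14.053) -> (20.5,-25.311) [heading=300, draw]
    FD 13: (20.5,-25.311) -> (27,-36.569) [heading=300, draw]
    FD 15: (27,-36.569) -> (34.5,-49.56) [heading=300, draw]
    -- iteration 2/2 --
    FD 13: (34.5,-49.56) -> (41,-60.818) [heading=300, draw]
    FD 13: (41,-60.818) -> (47.5,-72.076) [heading=300, draw]
    FD 15: (47.5,-72.076) -> (55,-85.067) [heading=300, draw]
  ]
  -- iteration 2/3 --
  RT 60: heading 300 -> 240
  FD 12: (55,-85.067) -> (49,-95.459) [heading=240, draw]
  FD 10: (49,-95.459) -> (44,-104.119) [heading=240, draw]
  REPEAT 2 [
    -- iteration 1/2 --
    FD 13: (44,-104.119) -> (37.5,-115.378) [heading=240, draw]
    FD 13: (37.5,-115.378) -> (31,-126.636) [heading=240, draw]
    FD 15: (31,-126.636) -> (23.5,-139.626) [heading=240, draw]
    -- iteration 2/2 --
    FD 13: (23.5,-139.626) -> (17,-150.885) [heading=240, draw]
    FD 13: (17,-150.885) -> (10.5,-162.143) [heading=240, draw]
    FD 15: (10.5,-162.143) -> (3,-175.133) [heading=240, draw]
  ]
  -- iteration 3/3 --
  RT 60: heading 240 -> 180
  FD 12: (3,-175.133) -> (-9,-175.133) [heading=180, draw]
  FD 10: (-9,-175.133) -> (-19,-175.133) [heading=180, draw]
  REPEAT 2 [
    -- iteration 1/2 --
    FD 13: (-19,-175.133) -> (-32,-175.133) [heading=180, draw]
    FD 13: (-32,-175.133) -> (-45,-175.133) [heading=180, draw]
    FD 15: (-45,-175.133) -> (-60,-175.133) [heading=180, draw]
    -- iteration 2/2 --
    FD 13: (-60,-175.133) -> (-73,-175.133) [heading=180, draw]
    FD 13: (-73,-175.133) -> (-86,-175.133) [heading=180, draw]
    FD 15: (-86,-175.133) -> (-101,-175.133) [heading=180, draw]
  ]
]
Final: pos=(-101,-175.133), heading=180, 24 segment(s) drawn

Segment lengths:
  seg 1: (3,5) -> (9,-5.392), length = 12
  seg 2: (9,-5.392) -> (14,-14.053), length = 10
  seg 3: (14,-14.053) -> (20.5,-25.311), length = 13
  seg 4: (20.5,-25.311) -> (27,-36.569), length = 13
  seg 5: (27,-36.569) -> (34.5,-49.56), length = 15
  seg 6: (34.5,-49.56) -> (41,-60.818), length = 13
  seg 7: (41,-60.818) -> (47.5,-72.076), length = 13
  seg 8: (47.5,-72.076) -> (55,-85.067), length = 15
  seg 9: (55,-85.067) -> (49,-95.459), length = 12
  seg 10: (49,-95.459) -> (44,-104.119), length = 10
  seg 11: (44,-104.119) -> (37.5,-115.378), length = 13
  seg 12: (37.5,-115.378) -> (31,-126.636), length = 13
  seg 13: (31,-126.636) -> (23.5,-139.626), length = 15
  seg 14: (23.5,-139.626) -> (17,-150.885), length = 13
  seg 15: (17,-150.885) -> (10.5,-162.143), length = 13
  seg 16: (10.5,-162.143) -> (3,-175.133), length = 15
  seg 17: (3,-175.133) -> (-9,-175.133), length = 12
  seg 18: (-9,-175.133) -> (-19,-175.133), length = 10
  seg 19: (-19,-175.133) -> (-32,-175.133), length = 13
  seg 20: (-32,-175.133) -> (-45,-175.133), length = 13
  seg 21: (-45,-175.133) -> (-60,-175.133), length = 15
  seg 22: (-60,-175.133) -> (-73,-175.133), length = 13
  seg 23: (-73,-175.133) -> (-86,-175.133), length = 13
  seg 24: (-86,-175.133) -> (-101,-175.133), length = 15
Total = 312

Answer: 312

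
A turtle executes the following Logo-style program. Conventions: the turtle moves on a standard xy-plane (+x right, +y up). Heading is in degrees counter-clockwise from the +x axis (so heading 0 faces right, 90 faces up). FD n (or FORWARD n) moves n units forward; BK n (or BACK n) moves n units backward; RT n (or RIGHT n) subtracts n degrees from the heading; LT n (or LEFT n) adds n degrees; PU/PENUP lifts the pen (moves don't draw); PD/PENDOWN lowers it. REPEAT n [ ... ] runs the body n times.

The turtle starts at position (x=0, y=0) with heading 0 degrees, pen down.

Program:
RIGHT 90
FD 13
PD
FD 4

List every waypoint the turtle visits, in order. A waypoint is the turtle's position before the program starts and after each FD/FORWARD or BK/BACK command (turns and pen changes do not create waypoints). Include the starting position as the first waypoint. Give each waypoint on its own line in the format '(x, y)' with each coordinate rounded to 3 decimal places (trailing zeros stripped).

Executing turtle program step by step:
Start: pos=(0,0), heading=0, pen down
RT 90: heading 0 -> 270
FD 13: (0,0) -> (0,-13) [heading=270, draw]
PD: pen down
FD 4: (0,-13) -> (0,-17) [heading=270, draw]
Final: pos=(0,-17), heading=270, 2 segment(s) drawn
Waypoints (3 total):
(0, 0)
(0, -13)
(0, -17)

Answer: (0, 0)
(0, -13)
(0, -17)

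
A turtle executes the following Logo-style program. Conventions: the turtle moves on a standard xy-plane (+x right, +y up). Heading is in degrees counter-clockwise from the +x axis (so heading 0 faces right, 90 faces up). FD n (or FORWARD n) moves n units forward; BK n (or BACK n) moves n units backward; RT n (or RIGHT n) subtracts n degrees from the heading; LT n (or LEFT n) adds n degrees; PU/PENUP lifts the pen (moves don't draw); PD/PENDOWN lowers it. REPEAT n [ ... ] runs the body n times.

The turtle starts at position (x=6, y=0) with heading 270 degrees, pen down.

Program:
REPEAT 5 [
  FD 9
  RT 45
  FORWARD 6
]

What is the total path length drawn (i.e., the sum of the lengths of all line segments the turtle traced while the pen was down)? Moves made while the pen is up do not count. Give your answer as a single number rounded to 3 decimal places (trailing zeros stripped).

Answer: 75

Derivation:
Executing turtle program step by step:
Start: pos=(6,0), heading=270, pen down
REPEAT 5 [
  -- iteration 1/5 --
  FD 9: (6,0) -> (6,-9) [heading=270, draw]
  RT 45: heading 270 -> 225
  FD 6: (6,-9) -> (1.757,-13.243) [heading=225, draw]
  -- iteration 2/5 --
  FD 9: (1.757,-13.243) -> (-4.607,-19.607) [heading=225, draw]
  RT 45: heading 225 -> 180
  FD 6: (-4.607,-19.607) -> (-10.607,-19.607) [heading=180, draw]
  -- iteration 3/5 --
  FD 9: (-10.607,-19.607) -> (-19.607,-19.607) [heading=180, draw]
  RT 45: heading 180 -> 135
  FD 6: (-19.607,-19.607) -> (-23.849,-15.364) [heading=135, draw]
  -- iteration 4/5 --
  FD 9: (-23.849,-15.364) -> (-30.213,-9) [heading=135, draw]
  RT 45: heading 135 -> 90
  FD 6: (-30.213,-9) -> (-30.213,-3) [heading=90, draw]
  -- iteration 5/5 --
  FD 9: (-30.213,-3) -> (-30.213,6) [heading=90, draw]
  RT 45: heading 90 -> 45
  FD 6: (-30.213,6) -> (-25.971,10.243) [heading=45, draw]
]
Final: pos=(-25.971,10.243), heading=45, 10 segment(s) drawn

Segment lengths:
  seg 1: (6,0) -> (6,-9), length = 9
  seg 2: (6,-9) -> (1.757,-13.243), length = 6
  seg 3: (1.757,-13.243) -> (-4.607,-19.607), length = 9
  seg 4: (-4.607,-19.607) -> (-10.607,-19.607), length = 6
  seg 5: (-10.607,-19.607) -> (-19.607,-19.607), length = 9
  seg 6: (-19.607,-19.607) -> (-23.849,-15.364), length = 6
  seg 7: (-23.849,-15.364) -> (-30.213,-9), length = 9
  seg 8: (-30.213,-9) -> (-30.213,-3), length = 6
  seg 9: (-30.213,-3) -> (-30.213,6), length = 9
  seg 10: (-30.213,6) -> (-25.971,10.243), length = 6
Total = 75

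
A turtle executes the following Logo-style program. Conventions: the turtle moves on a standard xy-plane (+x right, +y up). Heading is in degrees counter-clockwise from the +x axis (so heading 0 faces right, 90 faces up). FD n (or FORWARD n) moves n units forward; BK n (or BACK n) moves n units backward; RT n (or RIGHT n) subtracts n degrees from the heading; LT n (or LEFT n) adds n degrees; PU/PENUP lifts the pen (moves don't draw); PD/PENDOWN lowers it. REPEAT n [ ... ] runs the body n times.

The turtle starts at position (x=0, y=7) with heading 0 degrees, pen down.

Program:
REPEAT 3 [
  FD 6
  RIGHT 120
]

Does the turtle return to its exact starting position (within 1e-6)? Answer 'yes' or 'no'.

Executing turtle program step by step:
Start: pos=(0,7), heading=0, pen down
REPEAT 3 [
  -- iteration 1/3 --
  FD 6: (0,7) -> (6,7) [heading=0, draw]
  RT 120: heading 0 -> 240
  -- iteration 2/3 --
  FD 6: (6,7) -> (3,1.804) [heading=240, draw]
  RT 120: heading 240 -> 120
  -- iteration 3/3 --
  FD 6: (3,1.804) -> (0,7) [heading=120, draw]
  RT 120: heading 120 -> 0
]
Final: pos=(0,7), heading=0, 3 segment(s) drawn

Start position: (0, 7)
Final position: (0, 7)
Distance = 0; < 1e-6 -> CLOSED

Answer: yes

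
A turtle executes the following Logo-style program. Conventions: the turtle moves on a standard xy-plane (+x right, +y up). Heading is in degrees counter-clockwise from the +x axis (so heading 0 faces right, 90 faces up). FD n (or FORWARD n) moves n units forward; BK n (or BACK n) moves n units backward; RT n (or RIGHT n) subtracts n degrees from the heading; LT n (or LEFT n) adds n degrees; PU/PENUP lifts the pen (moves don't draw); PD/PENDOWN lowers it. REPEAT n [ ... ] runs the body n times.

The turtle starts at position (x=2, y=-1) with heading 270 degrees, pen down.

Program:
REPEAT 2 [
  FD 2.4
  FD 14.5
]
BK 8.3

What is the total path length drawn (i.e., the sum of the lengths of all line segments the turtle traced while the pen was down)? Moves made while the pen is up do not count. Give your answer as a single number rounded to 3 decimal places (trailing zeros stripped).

Answer: 42.1

Derivation:
Executing turtle program step by step:
Start: pos=(2,-1), heading=270, pen down
REPEAT 2 [
  -- iteration 1/2 --
  FD 2.4: (2,-1) -> (2,-3.4) [heading=270, draw]
  FD 14.5: (2,-3.4) -> (2,-17.9) [heading=270, draw]
  -- iteration 2/2 --
  FD 2.4: (2,-17.9) -> (2,-20.3) [heading=270, draw]
  FD 14.5: (2,-20.3) -> (2,-34.8) [heading=270, draw]
]
BK 8.3: (2,-34.8) -> (2,-26.5) [heading=270, draw]
Final: pos=(2,-26.5), heading=270, 5 segment(s) drawn

Segment lengths:
  seg 1: (2,-1) -> (2,-3.4), length = 2.4
  seg 2: (2,-3.4) -> (2,-17.9), length = 14.5
  seg 3: (2,-17.9) -> (2,-20.3), length = 2.4
  seg 4: (2,-20.3) -> (2,-34.8), length = 14.5
  seg 5: (2,-34.8) -> (2,-26.5), length = 8.3
Total = 42.1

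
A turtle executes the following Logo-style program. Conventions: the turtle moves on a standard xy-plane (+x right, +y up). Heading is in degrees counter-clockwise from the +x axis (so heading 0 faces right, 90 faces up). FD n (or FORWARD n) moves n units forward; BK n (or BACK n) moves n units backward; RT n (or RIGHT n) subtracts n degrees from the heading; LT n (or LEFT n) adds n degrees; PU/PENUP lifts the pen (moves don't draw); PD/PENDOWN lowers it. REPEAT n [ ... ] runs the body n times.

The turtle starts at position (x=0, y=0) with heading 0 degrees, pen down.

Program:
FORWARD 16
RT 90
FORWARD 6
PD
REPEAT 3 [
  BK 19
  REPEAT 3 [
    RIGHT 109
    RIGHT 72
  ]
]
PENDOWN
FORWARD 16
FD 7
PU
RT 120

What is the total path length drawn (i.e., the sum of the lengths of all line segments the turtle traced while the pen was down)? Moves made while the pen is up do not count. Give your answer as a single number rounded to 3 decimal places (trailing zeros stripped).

Executing turtle program step by step:
Start: pos=(0,0), heading=0, pen down
FD 16: (0,0) -> (16,0) [heading=0, draw]
RT 90: heading 0 -> 270
FD 6: (16,0) -> (16,-6) [heading=270, draw]
PD: pen down
REPEAT 3 [
  -- iteration 1/3 --
  BK 19: (16,-6) -> (16,13) [heading=270, draw]
  REPEAT 3 [
    -- iteration 1/3 --
    RT 109: heading 270 -> 161
    RT 72: heading 161 -> 89
    -- iteration 2/3 --
    RT 109: heading 89 -> 340
    RT 72: heading 340 -> 268
    -- iteration 3/3 --
    RT 109: heading 268 -> 159
    RT 72: heading 159 -> 87
  ]
  -- iteration 2/3 --
  BK 19: (16,13) -> (15.006,-5.974) [heading=87, draw]
  REPEAT 3 [
    -- iteration 1/3 --
    RT 109: heading 87 -> 338
    RT 72: heading 338 -> 266
    -- iteration 2/3 --
    RT 109: heading 266 -> 157
    RT 72: heading 157 -> 85
    -- iteration 3/3 --
    RT 109: heading 85 -> 336
    RT 72: heading 336 -> 264
  ]
  -- iteration 3/3 --
  BK 19: (15.006,-5.974) -> (16.992,12.922) [heading=264, draw]
  REPEAT 3 [
    -- iteration 1/3 --
    RT 109: heading 264 -> 155
    RT 72: heading 155 -> 83
    -- iteration 2/3 --
    RT 109: heading 83 -> 334
    RT 72: heading 334 -> 262
    -- iteration 3/3 --
    RT 109: heading 262 -> 153
    RT 72: heading 153 -> 81
  ]
]
PD: pen down
FD 16: (16.992,12.922) -> (19.495,28.725) [heading=81, draw]
FD 7: (19.495,28.725) -> (20.59,35.639) [heading=81, draw]
PU: pen up
RT 120: heading 81 -> 321
Final: pos=(20.59,35.639), heading=321, 7 segment(s) drawn

Segment lengths:
  seg 1: (0,0) -> (16,0), length = 16
  seg 2: (16,0) -> (16,-6), length = 6
  seg 3: (16,-6) -> (16,13), length = 19
  seg 4: (16,13) -> (15.006,-5.974), length = 19
  seg 5: (15.006,-5.974) -> (16.992,12.922), length = 19
  seg 6: (16.992,12.922) -> (19.495,28.725), length = 16
  seg 7: (19.495,28.725) -> (20.59,35.639), length = 7
Total = 102

Answer: 102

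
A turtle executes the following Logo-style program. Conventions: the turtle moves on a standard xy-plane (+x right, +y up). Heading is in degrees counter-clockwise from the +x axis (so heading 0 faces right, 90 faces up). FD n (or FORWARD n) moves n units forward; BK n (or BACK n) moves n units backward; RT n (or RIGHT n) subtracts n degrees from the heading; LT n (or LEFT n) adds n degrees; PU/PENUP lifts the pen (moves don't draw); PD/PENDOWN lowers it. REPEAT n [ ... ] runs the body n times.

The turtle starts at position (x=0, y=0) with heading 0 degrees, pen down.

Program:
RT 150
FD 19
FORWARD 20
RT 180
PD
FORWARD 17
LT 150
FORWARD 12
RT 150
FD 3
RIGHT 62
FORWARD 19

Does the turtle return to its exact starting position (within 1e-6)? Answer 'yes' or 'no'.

Answer: no

Derivation:
Executing turtle program step by step:
Start: pos=(0,0), heading=0, pen down
RT 150: heading 0 -> 210
FD 19: (0,0) -> (-16.454,-9.5) [heading=210, draw]
FD 20: (-16.454,-9.5) -> (-33.775,-19.5) [heading=210, draw]
RT 180: heading 210 -> 30
PD: pen down
FD 17: (-33.775,-19.5) -> (-19.053,-11) [heading=30, draw]
LT 150: heading 30 -> 180
FD 12: (-19.053,-11) -> (-31.053,-11) [heading=180, draw]
RT 150: heading 180 -> 30
FD 3: (-31.053,-11) -> (-28.454,-9.5) [heading=30, draw]
RT 62: heading 30 -> 328
FD 19: (-28.454,-9.5) -> (-12.342,-19.568) [heading=328, draw]
Final: pos=(-12.342,-19.568), heading=328, 6 segment(s) drawn

Start position: (0, 0)
Final position: (-12.342, -19.568)
Distance = 23.135; >= 1e-6 -> NOT closed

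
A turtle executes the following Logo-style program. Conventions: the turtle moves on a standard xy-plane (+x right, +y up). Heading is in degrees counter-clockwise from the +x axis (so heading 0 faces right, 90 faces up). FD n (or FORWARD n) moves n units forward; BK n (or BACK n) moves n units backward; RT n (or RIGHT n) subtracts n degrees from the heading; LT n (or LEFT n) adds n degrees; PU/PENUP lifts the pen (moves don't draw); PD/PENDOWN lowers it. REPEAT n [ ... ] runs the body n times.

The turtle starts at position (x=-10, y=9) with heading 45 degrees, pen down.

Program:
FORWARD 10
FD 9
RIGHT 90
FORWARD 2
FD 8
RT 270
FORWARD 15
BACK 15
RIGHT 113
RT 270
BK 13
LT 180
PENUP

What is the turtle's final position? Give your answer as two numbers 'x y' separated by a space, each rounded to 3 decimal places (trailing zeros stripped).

Executing turtle program step by step:
Start: pos=(-10,9), heading=45, pen down
FD 10: (-10,9) -> (-2.929,16.071) [heading=45, draw]
FD 9: (-2.929,16.071) -> (3.435,22.435) [heading=45, draw]
RT 90: heading 45 -> 315
FD 2: (3.435,22.435) -> (4.849,21.021) [heading=315, draw]
FD 8: (4.849,21.021) -> (10.506,15.364) [heading=315, draw]
RT 270: heading 315 -> 45
FD 15: (10.506,15.364) -> (21.113,25.971) [heading=45, draw]
BK 15: (21.113,25.971) -> (10.506,15.364) [heading=45, draw]
RT 113: heading 45 -> 292
RT 270: heading 292 -> 22
BK 13: (10.506,15.364) -> (-1.547,10.494) [heading=22, draw]
LT 180: heading 22 -> 202
PU: pen up
Final: pos=(-1.547,10.494), heading=202, 7 segment(s) drawn

Answer: -1.547 10.494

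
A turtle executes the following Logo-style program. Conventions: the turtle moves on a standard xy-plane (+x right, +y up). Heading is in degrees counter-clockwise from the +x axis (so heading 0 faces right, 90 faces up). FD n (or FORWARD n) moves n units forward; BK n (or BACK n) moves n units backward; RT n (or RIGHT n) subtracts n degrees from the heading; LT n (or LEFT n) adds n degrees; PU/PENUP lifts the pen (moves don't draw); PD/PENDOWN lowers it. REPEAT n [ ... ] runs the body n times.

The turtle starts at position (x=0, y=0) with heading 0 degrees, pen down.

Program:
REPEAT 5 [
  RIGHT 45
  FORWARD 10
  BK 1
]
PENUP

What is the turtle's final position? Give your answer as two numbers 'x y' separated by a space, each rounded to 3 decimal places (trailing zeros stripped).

Executing turtle program step by step:
Start: pos=(0,0), heading=0, pen down
REPEAT 5 [
  -- iteration 1/5 --
  RT 45: heading 0 -> 315
  FD 10: (0,0) -> (7.071,-7.071) [heading=315, draw]
  BK 1: (7.071,-7.071) -> (6.364,-6.364) [heading=315, draw]
  -- iteration 2/5 --
  RT 45: heading 315 -> 270
  FD 10: (6.364,-6.364) -> (6.364,-16.364) [heading=270, draw]
  BK 1: (6.364,-16.364) -> (6.364,-15.364) [heading=270, draw]
  -- iteration 3/5 --
  RT 45: heading 270 -> 225
  FD 10: (6.364,-15.364) -> (-0.707,-22.435) [heading=225, draw]
  BK 1: (-0.707,-22.435) -> (0,-21.728) [heading=225, draw]
  -- iteration 4/5 --
  RT 45: heading 225 -> 180
  FD 10: (0,-21.728) -> (-10,-21.728) [heading=180, draw]
  BK 1: (-10,-21.728) -> (-9,-21.728) [heading=180, draw]
  -- iteration 5/5 --
  RT 45: heading 180 -> 135
  FD 10: (-9,-21.728) -> (-16.071,-14.657) [heading=135, draw]
  BK 1: (-16.071,-14.657) -> (-15.364,-15.364) [heading=135, draw]
]
PU: pen up
Final: pos=(-15.364,-15.364), heading=135, 10 segment(s) drawn

Answer: -15.364 -15.364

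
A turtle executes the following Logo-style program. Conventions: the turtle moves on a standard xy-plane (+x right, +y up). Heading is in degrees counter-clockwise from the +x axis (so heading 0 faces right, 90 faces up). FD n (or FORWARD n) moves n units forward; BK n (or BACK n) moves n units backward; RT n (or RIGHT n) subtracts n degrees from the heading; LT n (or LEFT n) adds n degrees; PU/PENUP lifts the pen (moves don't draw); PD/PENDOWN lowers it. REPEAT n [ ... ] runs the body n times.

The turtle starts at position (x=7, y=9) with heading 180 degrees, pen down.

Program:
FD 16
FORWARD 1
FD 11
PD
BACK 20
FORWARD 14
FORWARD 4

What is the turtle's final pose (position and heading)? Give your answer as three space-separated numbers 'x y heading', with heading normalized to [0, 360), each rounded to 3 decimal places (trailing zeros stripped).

Executing turtle program step by step:
Start: pos=(7,9), heading=180, pen down
FD 16: (7,9) -> (-9,9) [heading=180, draw]
FD 1: (-9,9) -> (-10,9) [heading=180, draw]
FD 11: (-10,9) -> (-21,9) [heading=180, draw]
PD: pen down
BK 20: (-21,9) -> (-1,9) [heading=180, draw]
FD 14: (-1,9) -> (-15,9) [heading=180, draw]
FD 4: (-15,9) -> (-19,9) [heading=180, draw]
Final: pos=(-19,9), heading=180, 6 segment(s) drawn

Answer: -19 9 180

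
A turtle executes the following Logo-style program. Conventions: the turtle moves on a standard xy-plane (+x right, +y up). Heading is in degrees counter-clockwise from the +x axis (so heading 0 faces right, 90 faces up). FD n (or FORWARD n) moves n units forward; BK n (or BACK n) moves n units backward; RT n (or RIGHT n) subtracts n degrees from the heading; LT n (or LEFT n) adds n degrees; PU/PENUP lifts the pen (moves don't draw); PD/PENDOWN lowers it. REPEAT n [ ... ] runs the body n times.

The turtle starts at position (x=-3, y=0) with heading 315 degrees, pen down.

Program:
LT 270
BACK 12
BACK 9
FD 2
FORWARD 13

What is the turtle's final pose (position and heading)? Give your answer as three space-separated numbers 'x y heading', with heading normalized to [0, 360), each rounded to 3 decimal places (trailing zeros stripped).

Executing turtle program step by step:
Start: pos=(-3,0), heading=315, pen down
LT 270: heading 315 -> 225
BK 12: (-3,0) -> (5.485,8.485) [heading=225, draw]
BK 9: (5.485,8.485) -> (11.849,14.849) [heading=225, draw]
FD 2: (11.849,14.849) -> (10.435,13.435) [heading=225, draw]
FD 13: (10.435,13.435) -> (1.243,4.243) [heading=225, draw]
Final: pos=(1.243,4.243), heading=225, 4 segment(s) drawn

Answer: 1.243 4.243 225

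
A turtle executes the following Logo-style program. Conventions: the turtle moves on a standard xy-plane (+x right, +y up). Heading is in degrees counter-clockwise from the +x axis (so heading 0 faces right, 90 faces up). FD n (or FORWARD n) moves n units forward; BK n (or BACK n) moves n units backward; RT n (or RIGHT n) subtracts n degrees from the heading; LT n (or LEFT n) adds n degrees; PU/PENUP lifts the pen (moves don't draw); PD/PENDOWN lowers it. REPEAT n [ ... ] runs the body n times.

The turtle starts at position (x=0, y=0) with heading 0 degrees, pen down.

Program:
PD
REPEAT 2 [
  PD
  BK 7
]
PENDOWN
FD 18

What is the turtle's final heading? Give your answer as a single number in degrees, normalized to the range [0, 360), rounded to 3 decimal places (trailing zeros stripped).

Answer: 0

Derivation:
Executing turtle program step by step:
Start: pos=(0,0), heading=0, pen down
PD: pen down
REPEAT 2 [
  -- iteration 1/2 --
  PD: pen down
  BK 7: (0,0) -> (-7,0) [heading=0, draw]
  -- iteration 2/2 --
  PD: pen down
  BK 7: (-7,0) -> (-14,0) [heading=0, draw]
]
PD: pen down
FD 18: (-14,0) -> (4,0) [heading=0, draw]
Final: pos=(4,0), heading=0, 3 segment(s) drawn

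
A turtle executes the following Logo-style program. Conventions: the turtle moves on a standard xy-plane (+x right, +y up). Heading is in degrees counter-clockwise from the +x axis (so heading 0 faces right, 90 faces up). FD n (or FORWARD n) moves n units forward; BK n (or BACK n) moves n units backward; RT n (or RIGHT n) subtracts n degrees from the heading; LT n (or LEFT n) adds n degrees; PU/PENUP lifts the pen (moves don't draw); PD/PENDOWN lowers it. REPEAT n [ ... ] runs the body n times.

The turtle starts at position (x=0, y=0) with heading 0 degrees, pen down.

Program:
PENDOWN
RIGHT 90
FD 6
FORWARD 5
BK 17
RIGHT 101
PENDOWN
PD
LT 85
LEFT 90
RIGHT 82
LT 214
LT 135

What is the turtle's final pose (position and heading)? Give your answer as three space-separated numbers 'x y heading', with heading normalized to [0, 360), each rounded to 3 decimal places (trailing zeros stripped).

Answer: 0 6 251

Derivation:
Executing turtle program step by step:
Start: pos=(0,0), heading=0, pen down
PD: pen down
RT 90: heading 0 -> 270
FD 6: (0,0) -> (0,-6) [heading=270, draw]
FD 5: (0,-6) -> (0,-11) [heading=270, draw]
BK 17: (0,-11) -> (0,6) [heading=270, draw]
RT 101: heading 270 -> 169
PD: pen down
PD: pen down
LT 85: heading 169 -> 254
LT 90: heading 254 -> 344
RT 82: heading 344 -> 262
LT 214: heading 262 -> 116
LT 135: heading 116 -> 251
Final: pos=(0,6), heading=251, 3 segment(s) drawn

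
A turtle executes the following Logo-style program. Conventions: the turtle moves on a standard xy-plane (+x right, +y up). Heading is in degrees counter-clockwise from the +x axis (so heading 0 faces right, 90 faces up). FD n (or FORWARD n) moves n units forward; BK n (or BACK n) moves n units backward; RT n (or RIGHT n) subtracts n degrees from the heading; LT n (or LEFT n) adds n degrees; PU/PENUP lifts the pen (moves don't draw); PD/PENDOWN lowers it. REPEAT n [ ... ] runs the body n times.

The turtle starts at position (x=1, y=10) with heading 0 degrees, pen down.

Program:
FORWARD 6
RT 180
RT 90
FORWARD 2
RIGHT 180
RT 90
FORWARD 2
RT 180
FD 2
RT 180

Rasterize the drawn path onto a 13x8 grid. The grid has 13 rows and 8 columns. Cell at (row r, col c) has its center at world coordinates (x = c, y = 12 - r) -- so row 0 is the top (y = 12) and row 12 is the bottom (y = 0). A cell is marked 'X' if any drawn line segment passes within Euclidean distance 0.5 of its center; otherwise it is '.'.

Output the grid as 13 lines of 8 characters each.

Answer: .....XXX
.......X
.XXXXXXX
........
........
........
........
........
........
........
........
........
........

Derivation:
Segment 0: (1,10) -> (7,10)
Segment 1: (7,10) -> (7,12)
Segment 2: (7,12) -> (5,12)
Segment 3: (5,12) -> (7,12)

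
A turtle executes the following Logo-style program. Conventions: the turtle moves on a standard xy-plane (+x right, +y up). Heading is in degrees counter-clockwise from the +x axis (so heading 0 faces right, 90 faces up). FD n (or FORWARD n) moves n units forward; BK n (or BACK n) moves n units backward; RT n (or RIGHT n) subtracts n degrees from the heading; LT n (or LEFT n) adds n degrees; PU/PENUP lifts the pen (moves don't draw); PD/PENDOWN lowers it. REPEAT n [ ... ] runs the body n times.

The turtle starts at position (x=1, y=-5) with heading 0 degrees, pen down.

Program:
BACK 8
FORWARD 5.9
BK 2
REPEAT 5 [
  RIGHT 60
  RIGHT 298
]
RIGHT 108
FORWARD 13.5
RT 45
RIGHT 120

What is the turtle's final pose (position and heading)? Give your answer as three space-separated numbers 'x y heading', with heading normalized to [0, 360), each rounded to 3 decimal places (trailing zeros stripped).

Answer: -4.979 -18.369 97

Derivation:
Executing turtle program step by step:
Start: pos=(1,-5), heading=0, pen down
BK 8: (1,-5) -> (-7,-5) [heading=0, draw]
FD 5.9: (-7,-5) -> (-1.1,-5) [heading=0, draw]
BK 2: (-1.1,-5) -> (-3.1,-5) [heading=0, draw]
REPEAT 5 [
  -- iteration 1/5 --
  RT 60: heading 0 -> 300
  RT 298: heading 300 -> 2
  -- iteration 2/5 --
  RT 60: heading 2 -> 302
  RT 298: heading 302 -> 4
  -- iteration 3/5 --
  RT 60: heading 4 -> 304
  RT 298: heading 304 -> 6
  -- iteration 4/5 --
  RT 60: heading 6 -> 306
  RT 298: heading 306 -> 8
  -- iteration 5/5 --
  RT 60: heading 8 -> 308
  RT 298: heading 308 -> 10
]
RT 108: heading 10 -> 262
FD 13.5: (-3.1,-5) -> (-4.979,-18.369) [heading=262, draw]
RT 45: heading 262 -> 217
RT 120: heading 217 -> 97
Final: pos=(-4.979,-18.369), heading=97, 4 segment(s) drawn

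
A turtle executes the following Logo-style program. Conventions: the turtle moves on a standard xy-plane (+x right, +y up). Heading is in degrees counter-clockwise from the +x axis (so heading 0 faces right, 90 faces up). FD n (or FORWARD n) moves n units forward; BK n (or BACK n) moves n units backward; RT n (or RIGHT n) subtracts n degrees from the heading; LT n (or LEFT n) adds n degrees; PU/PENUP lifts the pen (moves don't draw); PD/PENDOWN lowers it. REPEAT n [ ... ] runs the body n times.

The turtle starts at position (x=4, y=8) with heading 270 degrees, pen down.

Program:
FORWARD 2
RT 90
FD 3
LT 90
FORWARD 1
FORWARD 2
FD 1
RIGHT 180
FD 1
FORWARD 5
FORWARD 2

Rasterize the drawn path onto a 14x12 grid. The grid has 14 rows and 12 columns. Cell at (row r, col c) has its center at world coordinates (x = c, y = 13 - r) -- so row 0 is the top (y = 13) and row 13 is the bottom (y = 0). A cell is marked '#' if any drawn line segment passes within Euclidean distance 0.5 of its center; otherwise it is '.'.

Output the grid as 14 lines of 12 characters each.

Segment 0: (4,8) -> (4,6)
Segment 1: (4,6) -> (1,6)
Segment 2: (1,6) -> (1,5)
Segment 3: (1,5) -> (1,3)
Segment 4: (1,3) -> (1,2)
Segment 5: (1,2) -> (1,3)
Segment 6: (1,3) -> (1,8)
Segment 7: (1,8) -> (1,10)

Answer: ............
............
............
.#..........
.#..........
.#..#.......
.#..#.......
.####.......
.#..........
.#..........
.#..........
.#..........
............
............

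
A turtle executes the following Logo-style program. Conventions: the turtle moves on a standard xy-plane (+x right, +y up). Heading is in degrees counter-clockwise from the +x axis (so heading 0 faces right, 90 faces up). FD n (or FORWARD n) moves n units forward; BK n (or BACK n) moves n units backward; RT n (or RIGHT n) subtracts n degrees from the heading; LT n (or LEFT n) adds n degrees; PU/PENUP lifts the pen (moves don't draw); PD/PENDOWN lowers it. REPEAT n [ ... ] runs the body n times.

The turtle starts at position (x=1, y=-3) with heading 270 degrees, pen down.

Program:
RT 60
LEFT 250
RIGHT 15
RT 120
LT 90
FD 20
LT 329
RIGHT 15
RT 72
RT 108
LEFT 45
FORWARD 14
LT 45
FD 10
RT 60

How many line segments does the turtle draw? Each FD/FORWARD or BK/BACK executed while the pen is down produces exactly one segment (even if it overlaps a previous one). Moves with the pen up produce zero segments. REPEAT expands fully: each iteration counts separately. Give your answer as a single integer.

Executing turtle program step by step:
Start: pos=(1,-3), heading=270, pen down
RT 60: heading 270 -> 210
LT 250: heading 210 -> 100
RT 15: heading 100 -> 85
RT 120: heading 85 -> 325
LT 90: heading 325 -> 55
FD 20: (1,-3) -> (12.472,13.383) [heading=55, draw]
LT 329: heading 55 -> 24
RT 15: heading 24 -> 9
RT 72: heading 9 -> 297
RT 108: heading 297 -> 189
LT 45: heading 189 -> 234
FD 14: (12.472,13.383) -> (4.243,2.057) [heading=234, draw]
LT 45: heading 234 -> 279
FD 10: (4.243,2.057) -> (5.807,-7.82) [heading=279, draw]
RT 60: heading 279 -> 219
Final: pos=(5.807,-7.82), heading=219, 3 segment(s) drawn
Segments drawn: 3

Answer: 3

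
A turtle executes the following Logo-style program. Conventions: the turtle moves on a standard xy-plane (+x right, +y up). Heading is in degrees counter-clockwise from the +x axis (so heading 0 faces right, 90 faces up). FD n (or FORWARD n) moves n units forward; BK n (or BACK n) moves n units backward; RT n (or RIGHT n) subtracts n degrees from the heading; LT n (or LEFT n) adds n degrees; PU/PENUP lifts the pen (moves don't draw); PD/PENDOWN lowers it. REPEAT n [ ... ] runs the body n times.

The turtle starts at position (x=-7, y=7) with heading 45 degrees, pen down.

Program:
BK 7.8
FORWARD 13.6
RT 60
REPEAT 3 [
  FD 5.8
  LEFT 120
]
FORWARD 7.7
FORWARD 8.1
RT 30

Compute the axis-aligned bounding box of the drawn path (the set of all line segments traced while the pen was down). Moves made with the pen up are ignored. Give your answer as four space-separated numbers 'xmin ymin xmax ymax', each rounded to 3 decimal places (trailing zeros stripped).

Executing turtle program step by step:
Start: pos=(-7,7), heading=45, pen down
BK 7.8: (-7,7) -> (-12.515,1.485) [heading=45, draw]
FD 13.6: (-12.515,1.485) -> (-2.899,11.101) [heading=45, draw]
RT 60: heading 45 -> 345
REPEAT 3 [
  -- iteration 1/3 --
  FD 5.8: (-2.899,11.101) -> (2.704,9.6) [heading=345, draw]
  LT 120: heading 345 -> 105
  -- iteration 2/3 --
  FD 5.8: (2.704,9.6) -> (1.202,15.202) [heading=105, draw]
  LT 120: heading 105 -> 225
  -- iteration 3/3 --
  FD 5.8: (1.202,15.202) -> (-2.899,11.101) [heading=225, draw]
  LT 120: heading 225 -> 345
]
FD 7.7: (-2.899,11.101) -> (4.539,9.108) [heading=345, draw]
FD 8.1: (4.539,9.108) -> (12.363,7.012) [heading=345, draw]
RT 30: heading 345 -> 315
Final: pos=(12.363,7.012), heading=315, 7 segment(s) drawn

Segment endpoints: x in {-12.515, -7, -2.899, -2.899, 1.202, 2.704, 4.539, 12.363}, y in {1.485, 7, 7.012, 9.108, 9.6, 11.101, 15.202}
xmin=-12.515, ymin=1.485, xmax=12.363, ymax=15.202

Answer: -12.515 1.485 12.363 15.202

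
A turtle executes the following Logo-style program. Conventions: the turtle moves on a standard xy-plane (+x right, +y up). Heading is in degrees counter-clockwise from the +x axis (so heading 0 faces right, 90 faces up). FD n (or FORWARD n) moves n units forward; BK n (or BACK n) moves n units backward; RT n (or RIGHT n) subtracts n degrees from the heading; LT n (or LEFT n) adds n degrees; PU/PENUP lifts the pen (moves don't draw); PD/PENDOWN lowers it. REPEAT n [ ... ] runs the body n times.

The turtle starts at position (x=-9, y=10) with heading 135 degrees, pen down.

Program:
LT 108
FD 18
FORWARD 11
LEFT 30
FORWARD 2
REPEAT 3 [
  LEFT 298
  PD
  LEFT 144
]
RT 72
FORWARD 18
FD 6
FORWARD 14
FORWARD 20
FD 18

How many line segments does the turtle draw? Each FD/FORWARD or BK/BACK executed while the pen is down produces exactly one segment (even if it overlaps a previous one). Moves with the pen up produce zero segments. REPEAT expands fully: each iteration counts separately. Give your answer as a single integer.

Answer: 8

Derivation:
Executing turtle program step by step:
Start: pos=(-9,10), heading=135, pen down
LT 108: heading 135 -> 243
FD 18: (-9,10) -> (-17.172,-6.038) [heading=243, draw]
FD 11: (-17.172,-6.038) -> (-22.166,-15.839) [heading=243, draw]
LT 30: heading 243 -> 273
FD 2: (-22.166,-15.839) -> (-22.061,-17.836) [heading=273, draw]
REPEAT 3 [
  -- iteration 1/3 --
  LT 298: heading 273 -> 211
  PD: pen down
  LT 144: heading 211 -> 355
  -- iteration 2/3 --
  LT 298: heading 355 -> 293
  PD: pen down
  LT 144: heading 293 -> 77
  -- iteration 3/3 --
  LT 298: heading 77 -> 15
  PD: pen down
  LT 144: heading 15 -> 159
]
RT 72: heading 159 -> 87
FD 18: (-22.061,-17.836) -> (-21.119,0.139) [heading=87, draw]
FD 6: (-21.119,0.139) -> (-20.805,6.131) [heading=87, draw]
FD 14: (-20.805,6.131) -> (-20.072,20.111) [heading=87, draw]
FD 20: (-20.072,20.111) -> (-19.026,40.084) [heading=87, draw]
FD 18: (-19.026,40.084) -> (-18.084,58.059) [heading=87, draw]
Final: pos=(-18.084,58.059), heading=87, 8 segment(s) drawn
Segments drawn: 8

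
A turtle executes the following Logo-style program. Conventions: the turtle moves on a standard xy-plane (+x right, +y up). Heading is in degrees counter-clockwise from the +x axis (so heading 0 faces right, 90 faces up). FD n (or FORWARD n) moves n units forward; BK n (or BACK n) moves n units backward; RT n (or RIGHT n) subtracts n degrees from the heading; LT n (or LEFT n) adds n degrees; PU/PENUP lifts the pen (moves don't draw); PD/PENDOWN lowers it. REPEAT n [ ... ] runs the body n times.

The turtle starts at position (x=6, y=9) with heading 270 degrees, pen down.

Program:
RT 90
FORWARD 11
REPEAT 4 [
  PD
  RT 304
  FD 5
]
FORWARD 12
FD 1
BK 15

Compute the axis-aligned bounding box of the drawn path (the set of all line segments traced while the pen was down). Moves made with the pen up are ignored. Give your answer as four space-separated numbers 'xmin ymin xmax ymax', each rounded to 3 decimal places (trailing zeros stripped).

Executing turtle program step by step:
Start: pos=(6,9), heading=270, pen down
RT 90: heading 270 -> 180
FD 11: (6,9) -> (-5,9) [heading=180, draw]
REPEAT 4 [
  -- iteration 1/4 --
  PD: pen down
  RT 304: heading 180 -> 236
  FD 5: (-5,9) -> (-7.796,4.855) [heading=236, draw]
  -- iteration 2/4 --
  PD: pen down
  RT 304: heading 236 -> 292
  FD 5: (-7.796,4.855) -> (-5.923,0.219) [heading=292, draw]
  -- iteration 3/4 --
  PD: pen down
  RT 304: heading 292 -> 348
  FD 5: (-5.923,0.219) -> (-1.032,-0.821) [heading=348, draw]
  -- iteration 4/4 --
  PD: pen down
  RT 304: heading 348 -> 44
  FD 5: (-1.032,-0.821) -> (2.565,2.653) [heading=44, draw]
]
FD 12: (2.565,2.653) -> (11.197,10.989) [heading=44, draw]
FD 1: (11.197,10.989) -> (11.916,11.683) [heading=44, draw]
BK 15: (11.916,11.683) -> (1.126,1.263) [heading=44, draw]
Final: pos=(1.126,1.263), heading=44, 8 segment(s) drawn

Segment endpoints: x in {-7.796, -5.923, -5, -1.032, 1.126, 2.565, 6, 11.197, 11.916}, y in {-0.821, 0.219, 1.263, 2.653, 4.855, 9, 9, 10.989, 11.683}
xmin=-7.796, ymin=-0.821, xmax=11.916, ymax=11.683

Answer: -7.796 -0.821 11.916 11.683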